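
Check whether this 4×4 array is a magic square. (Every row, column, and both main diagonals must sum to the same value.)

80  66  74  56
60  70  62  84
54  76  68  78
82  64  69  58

Row 1: 80 + 66 + 74 + 56 = 276.
Row 2: 60 + 70 + 62 + 84 = 276.
Row 3: 54 + 76 + 68 + 78 = 276.
Row 4: 82 + 64 + 69 + 58 = 273.
Column 1: 80 + 60 + 54 + 82 = 276.
Column 2: 66 + 70 + 76 + 64 = 276.
Column 3: 74 + 62 + 68 + 69 = 273.
Column 4: 56 + 84 + 78 + 58 = 276.
Main diagonal: 80 + 70 + 68 + 58 = 276.
Anti-diagonal: 56 + 62 + 76 + 82 = 276.

No — main diagonal sums to 276 but row 4 sums to 273.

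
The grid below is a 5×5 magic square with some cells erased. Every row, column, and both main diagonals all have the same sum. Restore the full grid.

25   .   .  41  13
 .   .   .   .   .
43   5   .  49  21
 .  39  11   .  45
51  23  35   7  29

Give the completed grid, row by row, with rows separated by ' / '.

Row 5 is already complete: 51 + 23 + 35 + 7 + 29 = 145, so that is the magic constant.
Row 3 needs 145; the known cells sum to 118, so (3,3) = 27.
Column 5 must total 145; the given cells sum to 108, so (2,5) = 37.
Anti-diagonal must total 145; the given cells sum to 130, so (2,4) = 15.
Using column 4: 41 + 15 + 49 + 7 + ? → (4,4) = 145 − 112 = 33.
Main diagonal must total 145; the given cells sum to 114, so (2,2) = 31.
From row 4, 145 − (39 + 11 + 33 + 45) gives (4,1) = 17.
Column 1: 25 + 43 + 17 + 51 + ? = 145, so (2,1) = 9.
The remaining cell in column 2 is (1,2) = 145 − 98 = 47.
Row 1: 25 + 47 + 41 + 13 + ? = 145, so (1,3) = 19.
The remaining cell in row 2 is (2,3) = 145 − 92 = 53.

25 47 19 41 13 / 9 31 53 15 37 / 43 5 27 49 21 / 17 39 11 33 45 / 51 23 35 7 29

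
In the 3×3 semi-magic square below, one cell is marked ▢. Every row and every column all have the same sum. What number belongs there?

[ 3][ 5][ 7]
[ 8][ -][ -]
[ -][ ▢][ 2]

9

Row 1 is complete and sums to 15; that is the magic constant.
Column 1: 3 + 8 + ? = 15, so (3,1) = 4.
The remaining cell in column 3 is (2,3) = 15 − 9 = 6.
From row 2, 15 − (8 + 6) gives (2,2) = 1.
The remaining cell in row 3 is (3,2) = 15 − 6 = 9.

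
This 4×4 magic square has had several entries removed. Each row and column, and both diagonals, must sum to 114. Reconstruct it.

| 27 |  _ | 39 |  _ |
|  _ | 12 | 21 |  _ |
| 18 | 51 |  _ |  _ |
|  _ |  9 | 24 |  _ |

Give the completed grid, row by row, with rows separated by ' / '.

Column 2 needs 114; the known cells sum to 72, so (1,2) = 42.
The remaining cell in column 3 is (3,3) = 114 − 84 = 30.
Main diagonal needs 114; the known cells sum to 69, so (4,4) = 45.
Row 1: 27 + 42 + 39 + ? = 114, so (1,4) = 6.
Using row 3: 18 + 51 + 30 + ? → (3,4) = 114 − 99 = 15.
From row 4, 114 − (9 + 24 + 45) gives (4,1) = 36.
Using column 1: 27 + 18 + 36 + ? → (2,1) = 114 − 81 = 33.
From column 4, 114 − (6 + 15 + 45) gives (2,4) = 48.

27 42 39 6 / 33 12 21 48 / 18 51 30 15 / 36 9 24 45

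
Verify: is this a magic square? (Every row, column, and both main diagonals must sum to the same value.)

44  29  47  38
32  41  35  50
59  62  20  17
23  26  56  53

Yes

Row 1: 44 + 29 + 47 + 38 = 158.
Row 2: 32 + 41 + 35 + 50 = 158.
Row 3: 59 + 62 + 20 + 17 = 158.
Row 4: 23 + 26 + 56 + 53 = 158.
Column 1: 44 + 32 + 59 + 23 = 158.
Column 2: 29 + 41 + 62 + 26 = 158.
Column 3: 47 + 35 + 20 + 56 = 158.
Column 4: 38 + 50 + 17 + 53 = 158.
Main diagonal: 44 + 41 + 20 + 53 = 158.
Anti-diagonal: 38 + 35 + 62 + 23 = 158.
All lines sum to 158.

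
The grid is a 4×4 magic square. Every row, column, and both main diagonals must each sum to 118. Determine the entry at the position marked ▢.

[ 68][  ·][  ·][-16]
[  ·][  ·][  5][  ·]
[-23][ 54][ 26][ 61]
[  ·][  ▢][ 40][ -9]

Column 3 needs 118; the known cells sum to 71, so (1,3) = 47.
The remaining cell in column 4 is (2,4) = 118 − 36 = 82.
Main diagonal must total 118; the given cells sum to 85, so (2,2) = 33.
From anti-diagonal, 118 − (-16 + 5 + 54) gives (4,1) = 75.
Using row 1: 68 + 47 + (-16) + ? → (1,2) = 118 − 99 = 19.
From row 2, 118 − (33 + 5 + 82) gives (2,1) = -2.
Using row 4: 75 + 40 + (-9) + ? → (4,2) = 118 − 106 = 12.

12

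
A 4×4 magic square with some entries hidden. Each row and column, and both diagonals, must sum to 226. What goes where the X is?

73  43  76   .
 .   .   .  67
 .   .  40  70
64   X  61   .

46

Using row 1: 73 + 43 + 76 + ? → (1,4) = 226 − 192 = 34.
Using column 3: 76 + 40 + 61 + ? → (2,3) = 226 − 177 = 49.
Column 4 must total 226; the given cells sum to 171, so (4,4) = 55.
Main diagonal must total 226; the given cells sum to 168, so (2,2) = 58.
The remaining cell in anti-diagonal is (3,2) = 226 − 147 = 79.
Row 2: 58 + 49 + 67 + ? = 226, so (2,1) = 52.
Row 3 must total 226; the given cells sum to 189, so (3,1) = 37.
Row 4: 64 + 61 + 55 + ? = 226, so (4,2) = 46.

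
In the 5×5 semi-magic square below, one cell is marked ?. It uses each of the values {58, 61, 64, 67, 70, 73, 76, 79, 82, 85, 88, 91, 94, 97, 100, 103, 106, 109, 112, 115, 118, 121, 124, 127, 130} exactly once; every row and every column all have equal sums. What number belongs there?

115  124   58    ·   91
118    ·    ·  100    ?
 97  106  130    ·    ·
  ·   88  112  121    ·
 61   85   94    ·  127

The 25 entries sum to 2350, so each line sums to 2350/5 = 470.
Row 1 must total 470; the given cells sum to 388, so (1,4) = 82.
The remaining cell in row 5 is (5,4) = 470 − 367 = 103.
Column 1 needs 470; the known cells sum to 391, so (4,1) = 79.
Using column 2: 124 + 106 + 88 + 85 + ? → (2,2) = 470 − 403 = 67.
Column 3 must total 470; the given cells sum to 394, so (2,3) = 76.
The remaining cell in column 4 is (3,4) = 470 − 406 = 64.
The remaining cell in row 2 is (2,5) = 470 − 361 = 109.

109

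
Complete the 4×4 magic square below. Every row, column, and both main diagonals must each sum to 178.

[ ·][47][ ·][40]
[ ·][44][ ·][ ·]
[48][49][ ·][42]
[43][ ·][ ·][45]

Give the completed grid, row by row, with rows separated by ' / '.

Using row 3: 48 + 49 + 42 + ? → (3,3) = 178 − 139 = 39.
The remaining cell in column 2 is (4,2) = 178 − 140 = 38.
The remaining cell in column 4 is (2,4) = 178 − 127 = 51.
The remaining cell in main diagonal is (1,1) = 178 − 128 = 50.
Anti-diagonal needs 178; the known cells sum to 132, so (2,3) = 46.
The remaining cell in row 1 is (1,3) = 178 − 137 = 41.
From row 2, 178 − (44 + 46 + 51) gives (2,1) = 37.
Row 4 must total 178; the given cells sum to 126, so (4,3) = 52.

50 47 41 40 / 37 44 46 51 / 48 49 39 42 / 43 38 52 45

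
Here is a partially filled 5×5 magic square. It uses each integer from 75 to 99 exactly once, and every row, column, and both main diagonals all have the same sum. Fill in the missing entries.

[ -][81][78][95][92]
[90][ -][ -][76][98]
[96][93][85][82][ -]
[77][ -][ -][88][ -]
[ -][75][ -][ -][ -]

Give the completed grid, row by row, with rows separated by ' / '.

The entries are 75 through 99, which sum to 2175, so each line sums to 2175/5 = 435.
Row 1 must total 435; the given cells sum to 346, so (1,1) = 89.
Using row 3: 96 + 93 + 85 + 82 + ? → (3,5) = 435 − 356 = 79.
Column 1 needs 435; the known cells sum to 352, so (5,1) = 83.
Using column 4: 95 + 76 + 82 + 88 + ? → (5,4) = 435 − 341 = 94.
The remaining cell in anti-diagonal is (4,2) = 435 − 336 = 99.
From column 2, 435 − (81 + 93 + 99 + 75) gives (2,2) = 87.
Main diagonal: 89 + 87 + 85 + 88 + ? = 435, so (5,5) = 86.
From row 2, 435 − (90 + 87 + 76 + 98) gives (2,3) = 84.
Using row 5: 83 + 75 + 94 + 86 + ? → (5,3) = 435 − 338 = 97.
Column 3 must total 435; the given cells sum to 344, so (4,3) = 91.
Column 5 needs 435; the known cells sum to 355, so (4,5) = 80.

89 81 78 95 92 / 90 87 84 76 98 / 96 93 85 82 79 / 77 99 91 88 80 / 83 75 97 94 86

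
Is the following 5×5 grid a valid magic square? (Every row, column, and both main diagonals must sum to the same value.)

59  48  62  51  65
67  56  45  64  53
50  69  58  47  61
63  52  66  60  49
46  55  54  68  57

No — column 2 sums to 280 but anti-diagonal sums to 285.

Row 1: 59 + 48 + 62 + 51 + 65 = 285.
Row 2: 67 + 56 + 45 + 64 + 53 = 285.
Row 3: 50 + 69 + 58 + 47 + 61 = 285.
Row 4: 63 + 52 + 66 + 60 + 49 = 290.
Row 5: 46 + 55 + 54 + 68 + 57 = 280.
Column 1: 59 + 67 + 50 + 63 + 46 = 285.
Column 2: 48 + 56 + 69 + 52 + 55 = 280.
Column 3: 62 + 45 + 58 + 66 + 54 = 285.
Column 4: 51 + 64 + 47 + 60 + 68 = 290.
Column 5: 65 + 53 + 61 + 49 + 57 = 285.
Main diagonal: 59 + 56 + 58 + 60 + 57 = 290.
Anti-diagonal: 65 + 64 + 58 + 52 + 46 = 285.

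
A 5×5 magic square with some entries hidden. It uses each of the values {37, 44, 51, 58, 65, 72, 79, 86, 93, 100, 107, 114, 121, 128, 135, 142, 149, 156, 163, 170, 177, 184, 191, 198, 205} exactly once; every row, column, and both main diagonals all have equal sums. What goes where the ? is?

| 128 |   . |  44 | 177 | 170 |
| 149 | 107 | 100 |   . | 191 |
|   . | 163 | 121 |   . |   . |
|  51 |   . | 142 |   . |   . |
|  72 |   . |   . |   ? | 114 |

The 25 entries sum to 3025, so each line sums to 3025/5 = 605.
From row 1, 605 − (128 + 44 + 177 + 170) gives (1,2) = 86.
Using row 2: 149 + 107 + 100 + 191 + ? → (2,4) = 605 − 547 = 58.
Using column 1: 128 + 149 + 51 + 72 + ? → (3,1) = 605 − 400 = 205.
The remaining cell in column 3 is (5,3) = 605 − 407 = 198.
The remaining cell in main diagonal is (4,4) = 605 − 470 = 135.
Using anti-diagonal: 170 + 58 + 121 + 72 + ? → (4,2) = 605 − 421 = 184.
Using row 4: 51 + 184 + 142 + 135 + ? → (4,5) = 605 − 512 = 93.
Column 2: 86 + 107 + 163 + 184 + ? = 605, so (5,2) = 65.
Column 5: 170 + 191 + 93 + 114 + ? = 605, so (3,5) = 37.
Row 3: 205 + 163 + 121 + 37 + ? = 605, so (3,4) = 79.
From row 5, 605 − (72 + 65 + 198 + 114) gives (5,4) = 156.

156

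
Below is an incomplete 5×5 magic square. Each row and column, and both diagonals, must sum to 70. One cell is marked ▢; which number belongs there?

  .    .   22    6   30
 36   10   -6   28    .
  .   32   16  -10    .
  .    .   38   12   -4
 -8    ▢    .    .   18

The remaining cell in row 2 is (2,5) = 70 − 68 = 2.
From column 3, 70 − (22 + (-6) + 16 + 38) gives (5,3) = 0.
The remaining cell in column 4 is (5,4) = 70 − 36 = 34.
Using column 5: 30 + 2 + (-4) + 18 + ? → (3,5) = 70 − 46 = 24.
From main diagonal, 70 − (10 + 16 + 12 + 18) gives (1,1) = 14.
Anti-diagonal: 30 + 28 + 16 + (-8) + ? = 70, so (4,2) = 4.
From row 1, 70 − (14 + 22 + 6 + 30) gives (1,2) = -2.
The remaining cell in row 3 is (3,1) = 70 − 62 = 8.
Row 4 must total 70; the given cells sum to 50, so (4,1) = 20.
Using row 5: -8 + 0 + 34 + 18 + ? → (5,2) = 70 − 44 = 26.

26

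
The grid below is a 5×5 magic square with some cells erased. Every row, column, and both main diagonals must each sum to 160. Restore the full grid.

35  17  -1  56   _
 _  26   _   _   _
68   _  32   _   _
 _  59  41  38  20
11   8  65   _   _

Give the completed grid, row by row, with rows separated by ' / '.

35 17 -1 56 53 / 44 26 23 5 62 / 68 50 32 14 -4 / 2 59 41 38 20 / 11 8 65 47 29

Row 1 must total 160; the given cells sum to 107, so (1,5) = 53.
The remaining cell in row 4 is (4,1) = 160 − 158 = 2.
The remaining cell in column 1 is (2,1) = 160 − 116 = 44.
The remaining cell in column 2 is (3,2) = 160 − 110 = 50.
From column 3, 160 − (-1 + 32 + 41 + 65) gives (2,3) = 23.
Main diagonal must total 160; the given cells sum to 131, so (5,5) = 29.
Anti-diagonal needs 160; the known cells sum to 155, so (2,4) = 5.
Using row 2: 44 + 26 + 23 + 5 + ? → (2,5) = 160 − 98 = 62.
Row 5 needs 160; the known cells sum to 113, so (5,4) = 47.
Column 4 needs 160; the known cells sum to 146, so (3,4) = 14.
From column 5, 160 − (53 + 62 + 20 + 29) gives (3,5) = -4.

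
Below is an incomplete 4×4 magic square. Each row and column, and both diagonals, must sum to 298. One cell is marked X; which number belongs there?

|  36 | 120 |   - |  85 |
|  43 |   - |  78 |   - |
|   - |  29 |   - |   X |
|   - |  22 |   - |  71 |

Row 1: 36 + 120 + 85 + ? = 298, so (1,3) = 57.
From column 2, 298 − (120 + 29 + 22) gives (2,2) = 127.
The remaining cell in main diagonal is (3,3) = 298 − 234 = 64.
From anti-diagonal, 298 − (85 + 78 + 29) gives (4,1) = 106.
Row 2 needs 298; the known cells sum to 248, so (2,4) = 50.
The remaining cell in row 4 is (4,3) = 298 − 199 = 99.
Using column 1: 36 + 43 + 106 + ? → (3,1) = 298 − 185 = 113.
Using column 4: 85 + 50 + 71 + ? → (3,4) = 298 − 206 = 92.

92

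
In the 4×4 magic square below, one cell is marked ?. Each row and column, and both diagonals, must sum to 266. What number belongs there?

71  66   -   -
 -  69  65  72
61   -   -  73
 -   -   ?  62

67

The remaining cell in row 2 is (2,1) = 266 − 206 = 60.
The remaining cell in column 1 is (4,1) = 266 − 192 = 74.
Column 4 needs 266; the known cells sum to 207, so (1,4) = 59.
The remaining cell in main diagonal is (3,3) = 266 − 202 = 64.
The remaining cell in anti-diagonal is (3,2) = 266 − 198 = 68.
Row 1: 71 + 66 + 59 + ? = 266, so (1,3) = 70.
From column 2, 266 − (66 + 69 + 68) gives (4,2) = 63.
Column 3: 70 + 65 + 64 + ? = 266, so (4,3) = 67.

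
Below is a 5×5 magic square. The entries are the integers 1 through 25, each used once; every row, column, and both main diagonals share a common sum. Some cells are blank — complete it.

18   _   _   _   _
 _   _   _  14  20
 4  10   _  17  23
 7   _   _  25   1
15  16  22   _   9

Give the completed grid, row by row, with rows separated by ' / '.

The entries are 1 through 25, which sum to 325, so each line sums to 325/5 = 65.
Row 3: 4 + 10 + 17 + 23 + ? = 65, so (3,3) = 11.
Using row 5: 15 + 16 + 22 + 9 + ? → (5,4) = 65 − 62 = 3.
Column 1: 18 + 4 + 7 + 15 + ? = 65, so (2,1) = 21.
Column 4: 14 + 17 + 25 + 3 + ? = 65, so (1,4) = 6.
Using column 5: 20 + 23 + 1 + 9 + ? → (1,5) = 65 − 53 = 12.
Main diagonal needs 65; the known cells sum to 63, so (2,2) = 2.
Anti-diagonal needs 65; the known cells sum to 52, so (4,2) = 13.
From row 2, 65 − (21 + 2 + 14 + 20) gives (2,3) = 8.
The remaining cell in row 4 is (4,3) = 65 − 46 = 19.
Column 2 needs 65; the known cells sum to 41, so (1,2) = 24.
Column 3 needs 65; the known cells sum to 60, so (1,3) = 5.

18 24 5 6 12 / 21 2 8 14 20 / 4 10 11 17 23 / 7 13 19 25 1 / 15 16 22 3 9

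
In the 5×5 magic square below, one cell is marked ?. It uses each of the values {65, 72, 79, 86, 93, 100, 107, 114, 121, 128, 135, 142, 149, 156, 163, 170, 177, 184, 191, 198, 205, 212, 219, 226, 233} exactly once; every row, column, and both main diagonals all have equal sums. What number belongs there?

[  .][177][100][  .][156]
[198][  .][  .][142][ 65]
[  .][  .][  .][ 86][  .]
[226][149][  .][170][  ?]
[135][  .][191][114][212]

128

The 25 entries sum to 3725, so each line sums to 3725/5 = 745.
Row 5 must total 745; the given cells sum to 652, so (5,2) = 93.
Column 4: 142 + 86 + 170 + 114 + ? = 745, so (1,4) = 233.
From anti-diagonal, 745 − (156 + 142 + 149 + 135) gives (3,3) = 163.
Row 1: 177 + 100 + 233 + 156 + ? = 745, so (1,1) = 79.
The remaining cell in column 1 is (3,1) = 745 − 638 = 107.
The remaining cell in main diagonal is (2,2) = 745 − 624 = 121.
Using row 2: 198 + 121 + 142 + 65 + ? → (2,3) = 745 − 526 = 219.
The remaining cell in column 2 is (3,2) = 745 − 540 = 205.
Using column 3: 100 + 219 + 163 + 191 + ? → (4,3) = 745 − 673 = 72.
Row 3 needs 745; the known cells sum to 561, so (3,5) = 184.
Row 4 needs 745; the known cells sum to 617, so (4,5) = 128.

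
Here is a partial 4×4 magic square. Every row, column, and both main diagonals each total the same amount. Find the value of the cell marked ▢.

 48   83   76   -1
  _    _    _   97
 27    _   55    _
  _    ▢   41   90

6

Row 1 is complete and sums to 206; that is the magic constant.
Column 3: 76 + 55 + 41 + ? = 206, so (2,3) = 34.
Column 4: -1 + 97 + 90 + ? = 206, so (3,4) = 20.
The remaining cell in main diagonal is (2,2) = 206 − 193 = 13.
The remaining cell in row 2 is (2,1) = 206 − 144 = 62.
Row 3: 27 + 55 + 20 + ? = 206, so (3,2) = 104.
Using column 1: 48 + 62 + 27 + ? → (4,1) = 206 − 137 = 69.
The remaining cell in column 2 is (4,2) = 206 − 200 = 6.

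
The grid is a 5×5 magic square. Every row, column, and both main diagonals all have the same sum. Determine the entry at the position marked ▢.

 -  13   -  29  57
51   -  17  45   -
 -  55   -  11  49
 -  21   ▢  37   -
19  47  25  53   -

59

Column 4 is complete and sums to 175; that is the magic constant.
Row 5: 19 + 47 + 25 + 53 + ? = 175, so (5,5) = 31.
Column 2: 13 + 55 + 21 + 47 + ? = 175, so (2,2) = 39.
The remaining cell in anti-diagonal is (3,3) = 175 − 142 = 33.
Row 2 needs 175; the known cells sum to 152, so (2,5) = 23.
Row 3 needs 175; the known cells sum to 148, so (3,1) = 27.
Column 5 must total 175; the given cells sum to 160, so (4,5) = 15.
Main diagonal: 39 + 33 + 37 + 31 + ? = 175, so (1,1) = 35.
Using row 1: 35 + 13 + 29 + 57 + ? → (1,3) = 175 − 134 = 41.
The remaining cell in column 1 is (4,1) = 175 − 132 = 43.
Column 3: 41 + 17 + 33 + 25 + ? = 175, so (4,3) = 59.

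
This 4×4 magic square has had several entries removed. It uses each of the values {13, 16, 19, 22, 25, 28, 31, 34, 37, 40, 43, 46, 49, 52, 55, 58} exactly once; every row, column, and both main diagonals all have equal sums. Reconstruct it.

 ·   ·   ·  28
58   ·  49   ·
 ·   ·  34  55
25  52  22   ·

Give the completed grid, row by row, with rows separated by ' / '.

46 31 37 28 / 58 19 49 16 / 13 40 34 55 / 25 52 22 43

The 16 entries sum to 568, so each line sums to 568/4 = 142.
From row 4, 142 − (25 + 52 + 22) gives (4,4) = 43.
The remaining cell in column 3 is (1,3) = 142 − 105 = 37.
The remaining cell in column 4 is (2,4) = 142 − 126 = 16.
The remaining cell in anti-diagonal is (3,2) = 142 − 102 = 40.
Row 2 must total 142; the given cells sum to 123, so (2,2) = 19.
Row 3 must total 142; the given cells sum to 129, so (3,1) = 13.
The remaining cell in column 1 is (1,1) = 142 − 96 = 46.
Using column 2: 19 + 40 + 52 + ? → (1,2) = 142 − 111 = 31.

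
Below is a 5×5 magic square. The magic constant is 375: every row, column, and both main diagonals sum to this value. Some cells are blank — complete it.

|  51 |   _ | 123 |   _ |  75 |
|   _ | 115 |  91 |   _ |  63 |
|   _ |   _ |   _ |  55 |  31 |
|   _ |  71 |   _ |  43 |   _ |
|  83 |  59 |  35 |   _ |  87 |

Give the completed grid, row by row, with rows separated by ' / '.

51 27 123 99 75 / 39 115 91 67 63 / 107 103 79 55 31 / 95 71 47 43 119 / 83 59 35 111 87

Row 5 must total 375; the given cells sum to 264, so (5,4) = 111.
The remaining cell in column 5 is (4,5) = 375 − 256 = 119.
Main diagonal needs 375; the known cells sum to 296, so (3,3) = 79.
Using anti-diagonal: 75 + 79 + 71 + 83 + ? → (2,4) = 375 − 308 = 67.
Row 2: 115 + 91 + 67 + 63 + ? = 375, so (2,1) = 39.
Using column 3: 123 + 91 + 79 + 35 + ? → (4,3) = 375 − 328 = 47.
From column 4, 375 − (67 + 55 + 43 + 111) gives (1,4) = 99.
From row 1, 375 − (51 + 123 + 99 + 75) gives (1,2) = 27.
From row 4, 375 − (71 + 47 + 43 + 119) gives (4,1) = 95.
Column 1 must total 375; the given cells sum to 268, so (3,1) = 107.
Column 2 needs 375; the known cells sum to 272, so (3,2) = 103.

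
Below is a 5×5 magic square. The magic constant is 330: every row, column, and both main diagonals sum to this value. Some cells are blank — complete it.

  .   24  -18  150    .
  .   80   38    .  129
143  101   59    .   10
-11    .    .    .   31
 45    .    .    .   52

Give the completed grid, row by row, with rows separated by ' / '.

Using row 3: 143 + 101 + 59 + 10 + ? → (3,4) = 330 − 313 = 17.
From column 5, 330 − (129 + 10 + 31 + 52) gives (1,5) = 108.
Using row 1: 24 + (-18) + 150 + 108 + ? → (1,1) = 330 − 264 = 66.
Using column 1: 66 + 143 + (-11) + 45 + ? → (2,1) = 330 − 243 = 87.
Using main diagonal: 66 + 80 + 59 + 52 + ? → (4,4) = 330 − 257 = 73.
Row 2 must total 330; the given cells sum to 334, so (2,4) = -4.
Column 4 needs 330; the known cells sum to 236, so (5,4) = 94.
The remaining cell in anti-diagonal is (4,2) = 330 − 208 = 122.
The remaining cell in row 4 is (4,3) = 330 − 215 = 115.
Using column 2: 24 + 80 + 101 + 122 + ? → (5,2) = 330 − 327 = 3.
Column 3 needs 330; the known cells sum to 194, so (5,3) = 136.

66 24 -18 150 108 / 87 80 38 -4 129 / 143 101 59 17 10 / -11 122 115 73 31 / 45 3 136 94 52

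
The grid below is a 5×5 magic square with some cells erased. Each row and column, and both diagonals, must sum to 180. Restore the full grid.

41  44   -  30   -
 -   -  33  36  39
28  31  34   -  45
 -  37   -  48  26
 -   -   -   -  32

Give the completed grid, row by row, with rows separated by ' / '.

41 44 27 30 38 / 47 25 33 36 39 / 28 31 34 42 45 / 29 37 40 48 26 / 35 43 46 24 32

Row 3 must total 180; the given cells sum to 138, so (3,4) = 42.
Column 4 must total 180; the given cells sum to 156, so (5,4) = 24.
From column 5, 180 − (39 + 45 + 26 + 32) gives (1,5) = 38.
Main diagonal: 41 + 34 + 48 + 32 + ? = 180, so (2,2) = 25.
The remaining cell in anti-diagonal is (5,1) = 180 − 145 = 35.
Row 1 needs 180; the known cells sum to 153, so (1,3) = 27.
Row 2 must total 180; the given cells sum to 133, so (2,1) = 47.
From column 1, 180 − (41 + 47 + 28 + 35) gives (4,1) = 29.
The remaining cell in column 2 is (5,2) = 180 − 137 = 43.
Row 4 needs 180; the known cells sum to 140, so (4,3) = 40.
The remaining cell in row 5 is (5,3) = 180 − 134 = 46.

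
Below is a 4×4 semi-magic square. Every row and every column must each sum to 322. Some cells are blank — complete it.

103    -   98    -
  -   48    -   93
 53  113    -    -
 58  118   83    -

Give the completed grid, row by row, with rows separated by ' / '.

From row 4, 322 − (58 + 118 + 83) gives (4,4) = 63.
Column 1: 103 + 53 + 58 + ? = 322, so (2,1) = 108.
From column 2, 322 − (48 + 113 + 118) gives (1,2) = 43.
Row 1 needs 322; the known cells sum to 244, so (1,4) = 78.
Row 2 needs 322; the known cells sum to 249, so (2,3) = 73.
The remaining cell in column 3 is (3,3) = 322 − 254 = 68.
The remaining cell in column 4 is (3,4) = 322 − 234 = 88.

103 43 98 78 / 108 48 73 93 / 53 113 68 88 / 58 118 83 63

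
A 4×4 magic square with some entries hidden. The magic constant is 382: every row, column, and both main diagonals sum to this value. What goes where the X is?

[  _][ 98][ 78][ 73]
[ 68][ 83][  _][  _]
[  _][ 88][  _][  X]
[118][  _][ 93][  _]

Row 1 must total 382; the given cells sum to 249, so (1,1) = 133.
Column 1: 133 + 68 + 118 + ? = 382, so (3,1) = 63.
Column 2: 98 + 83 + 88 + ? = 382, so (4,2) = 113.
Anti-diagonal must total 382; the given cells sum to 279, so (2,3) = 103.
Using row 2: 68 + 83 + 103 + ? → (2,4) = 382 − 254 = 128.
From row 4, 382 − (118 + 113 + 93) gives (4,4) = 58.
Column 3: 78 + 103 + 93 + ? = 382, so (3,3) = 108.
From column 4, 382 − (73 + 128 + 58) gives (3,4) = 123.

123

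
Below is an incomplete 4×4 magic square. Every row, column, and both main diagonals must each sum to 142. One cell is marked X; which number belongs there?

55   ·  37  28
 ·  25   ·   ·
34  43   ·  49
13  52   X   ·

From row 1, 142 − (55 + 37 + 28) gives (1,2) = 22.
Row 3 must total 142; the given cells sum to 126, so (3,3) = 16.
Using column 1: 55 + 34 + 13 + ? → (2,1) = 142 − 102 = 40.
The remaining cell in main diagonal is (4,4) = 142 − 96 = 46.
Anti-diagonal: 28 + 43 + 13 + ? = 142, so (2,3) = 58.
Using row 2: 40 + 25 + 58 + ? → (2,4) = 142 − 123 = 19.
Using row 4: 13 + 52 + 46 + ? → (4,3) = 142 − 111 = 31.

31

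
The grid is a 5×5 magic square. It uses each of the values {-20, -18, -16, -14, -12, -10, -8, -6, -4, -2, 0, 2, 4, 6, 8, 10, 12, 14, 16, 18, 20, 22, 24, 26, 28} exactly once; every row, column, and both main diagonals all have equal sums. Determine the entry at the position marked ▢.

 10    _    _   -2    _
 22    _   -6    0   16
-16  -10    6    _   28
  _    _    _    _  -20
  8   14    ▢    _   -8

The 25 entries sum to 100, so each line sums to 100/5 = 20.
Row 2 must total 20; the given cells sum to 32, so (2,2) = -12.
Row 3 needs 20; the known cells sum to 8, so (3,4) = 12.
Column 1 needs 20; the known cells sum to 24, so (4,1) = -4.
The remaining cell in column 5 is (1,5) = 20 − 16 = 4.
Main diagonal must total 20; the given cells sum to -4, so (4,4) = 24.
Anti-diagonal must total 20; the given cells sum to 18, so (4,2) = 2.
From row 4, 20 − (-4 + 2 + 24 + (-20)) gives (4,3) = 18.
Column 2 needs 20; the known cells sum to -6, so (1,2) = 26.
From column 4, 20 − (-2 + 0 + 12 + 24) gives (5,4) = -14.
The remaining cell in row 1 is (1,3) = 20 − 38 = -18.
The remaining cell in row 5 is (5,3) = 20 − 0 = 20.

20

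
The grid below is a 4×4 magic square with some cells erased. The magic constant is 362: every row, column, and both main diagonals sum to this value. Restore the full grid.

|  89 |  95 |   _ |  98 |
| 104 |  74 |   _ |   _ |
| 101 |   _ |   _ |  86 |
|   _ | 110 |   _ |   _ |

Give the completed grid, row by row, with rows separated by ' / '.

89 95 80 98 / 104 74 113 71 / 101 83 92 86 / 68 110 77 107

Row 1: 89 + 95 + 98 + ? = 362, so (1,3) = 80.
Column 1 needs 362; the known cells sum to 294, so (4,1) = 68.
From column 2, 362 − (95 + 74 + 110) gives (3,2) = 83.
Anti-diagonal must total 362; the given cells sum to 249, so (2,3) = 113.
Row 2 must total 362; the given cells sum to 291, so (2,4) = 71.
Row 3: 101 + 83 + 86 + ? = 362, so (3,3) = 92.
Column 3 must total 362; the given cells sum to 285, so (4,3) = 77.
From column 4, 362 − (98 + 71 + 86) gives (4,4) = 107.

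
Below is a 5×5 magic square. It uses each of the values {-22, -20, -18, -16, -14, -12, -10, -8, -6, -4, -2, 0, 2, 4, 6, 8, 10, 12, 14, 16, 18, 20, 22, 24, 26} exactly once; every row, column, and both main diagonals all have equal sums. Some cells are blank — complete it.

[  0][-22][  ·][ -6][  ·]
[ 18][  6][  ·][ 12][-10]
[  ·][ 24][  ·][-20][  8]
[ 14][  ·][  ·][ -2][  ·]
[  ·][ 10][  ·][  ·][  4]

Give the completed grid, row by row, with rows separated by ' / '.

0 -22 16 -6 22 / 18 6 -16 12 -10 / -4 24 2 -20 8 / 14 -8 20 -2 -14 / -18 10 -12 26 4

The 25 entries sum to 50, so each line sums to 50/5 = 10.
Row 2 needs 10; the known cells sum to 26, so (2,3) = -16.
Using column 2: -22 + 6 + 24 + 10 + ? → (4,2) = 10 − 18 = -8.
The remaining cell in column 4 is (5,4) = 10 − (-16) = 26.
Using main diagonal: 0 + 6 + (-2) + 4 + ? → (3,3) = 10 − 8 = 2.
Row 3: 24 + 2 + (-20) + 8 + ? = 10, so (3,1) = -4.
Column 1 must total 10; the given cells sum to 28, so (5,1) = -18.
Anti-diagonal needs 10; the known cells sum to -12, so (1,5) = 22.
The remaining cell in row 1 is (1,3) = 10 − (-6) = 16.
From row 5, 10 − (-18 + 10 + 26 + 4) gives (5,3) = -12.
Column 3: 16 + (-16) + 2 + (-12) + ? = 10, so (4,3) = 20.
Column 5 must total 10; the given cells sum to 24, so (4,5) = -14.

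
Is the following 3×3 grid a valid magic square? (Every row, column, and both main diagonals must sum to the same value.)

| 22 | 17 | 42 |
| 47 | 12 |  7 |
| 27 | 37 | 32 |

Row 1: 22 + 17 + 42 = 81.
Row 2: 47 + 12 + 7 = 66.
Row 3: 27 + 37 + 32 = 96.
Column 1: 22 + 47 + 27 = 96.
Column 2: 17 + 12 + 37 = 66.
Column 3: 42 + 7 + 32 = 81.
Main diagonal: 22 + 12 + 32 = 66.
Anti-diagonal: 42 + 12 + 27 = 81.

No — row 2 sums to 66 but anti-diagonal sums to 81.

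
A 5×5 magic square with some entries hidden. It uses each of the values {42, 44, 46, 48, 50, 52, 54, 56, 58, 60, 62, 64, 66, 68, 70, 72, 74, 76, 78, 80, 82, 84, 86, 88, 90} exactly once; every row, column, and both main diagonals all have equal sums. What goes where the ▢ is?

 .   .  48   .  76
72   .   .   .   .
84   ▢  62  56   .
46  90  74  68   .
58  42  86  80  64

The 25 entries sum to 1650, so each line sums to 1650/5 = 330.
Using row 4: 46 + 90 + 74 + 68 + ? → (4,5) = 330 − 278 = 52.
Column 1 must total 330; the given cells sum to 260, so (1,1) = 70.
Column 3 needs 330; the known cells sum to 270, so (2,3) = 60.
Main diagonal must total 330; the given cells sum to 264, so (2,2) = 66.
Anti-diagonal: 76 + 62 + 90 + 58 + ? = 330, so (2,4) = 44.
From row 2, 330 − (72 + 66 + 60 + 44) gives (2,5) = 88.
Column 4: 44 + 56 + 68 + 80 + ? = 330, so (1,4) = 82.
The remaining cell in column 5 is (3,5) = 330 − 280 = 50.
From row 1, 330 − (70 + 48 + 82 + 76) gives (1,2) = 54.
Row 3 must total 330; the given cells sum to 252, so (3,2) = 78.

78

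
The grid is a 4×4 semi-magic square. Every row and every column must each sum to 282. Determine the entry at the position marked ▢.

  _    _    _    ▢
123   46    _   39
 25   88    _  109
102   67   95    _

116

Row 2 must total 282; the given cells sum to 208, so (2,3) = 74.
From row 3, 282 − (25 + 88 + 109) gives (3,3) = 60.
Row 4 needs 282; the known cells sum to 264, so (4,4) = 18.
From column 1, 282 − (123 + 25 + 102) gives (1,1) = 32.
Column 2: 46 + 88 + 67 + ? = 282, so (1,2) = 81.
Column 3 needs 282; the known cells sum to 229, so (1,3) = 53.
Column 4 needs 282; the known cells sum to 166, so (1,4) = 116.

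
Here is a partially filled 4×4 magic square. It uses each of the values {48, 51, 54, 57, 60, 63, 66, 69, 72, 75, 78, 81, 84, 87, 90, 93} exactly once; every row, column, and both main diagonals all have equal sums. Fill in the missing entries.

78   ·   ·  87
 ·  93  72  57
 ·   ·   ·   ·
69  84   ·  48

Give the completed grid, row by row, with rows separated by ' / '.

The 16 entries sum to 1128, so each line sums to 1128/4 = 282.
Row 2 must total 282; the given cells sum to 222, so (2,1) = 60.
Using row 4: 69 + 84 + 48 + ? → (4,3) = 282 − 201 = 81.
Column 1 must total 282; the given cells sum to 207, so (3,1) = 75.
Column 4 needs 282; the known cells sum to 192, so (3,4) = 90.
From main diagonal, 282 − (78 + 93 + 48) gives (3,3) = 63.
The remaining cell in anti-diagonal is (3,2) = 282 − 228 = 54.
Column 2: 93 + 54 + 84 + ? = 282, so (1,2) = 51.
Column 3 must total 282; the given cells sum to 216, so (1,3) = 66.

78 51 66 87 / 60 93 72 57 / 75 54 63 90 / 69 84 81 48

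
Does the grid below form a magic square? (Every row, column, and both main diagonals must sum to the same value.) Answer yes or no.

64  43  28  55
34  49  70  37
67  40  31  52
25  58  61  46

Yes

Row 1: 64 + 43 + 28 + 55 = 190.
Row 2: 34 + 49 + 70 + 37 = 190.
Row 3: 67 + 40 + 31 + 52 = 190.
Row 4: 25 + 58 + 61 + 46 = 190.
Column 1: 64 + 34 + 67 + 25 = 190.
Column 2: 43 + 49 + 40 + 58 = 190.
Column 3: 28 + 70 + 31 + 61 = 190.
Column 4: 55 + 37 + 52 + 46 = 190.
Main diagonal: 64 + 49 + 31 + 46 = 190.
Anti-diagonal: 55 + 70 + 40 + 25 = 190.
All lines sum to 190.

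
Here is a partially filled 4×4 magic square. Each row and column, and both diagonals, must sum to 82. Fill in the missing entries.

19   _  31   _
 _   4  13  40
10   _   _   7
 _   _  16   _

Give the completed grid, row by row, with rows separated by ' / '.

19 34 31 -2 / 25 4 13 40 / 10 43 22 7 / 28 1 16 37

Row 2 must total 82; the given cells sum to 57, so (2,1) = 25.
Using column 1: 19 + 25 + 10 + ? → (4,1) = 82 − 54 = 28.
Column 3: 31 + 13 + 16 + ? = 82, so (3,3) = 22.
Main diagonal must total 82; the given cells sum to 45, so (4,4) = 37.
Row 3 needs 82; the known cells sum to 39, so (3,2) = 43.
From row 4, 82 − (28 + 16 + 37) gives (4,2) = 1.
Column 2: 4 + 43 + 1 + ? = 82, so (1,2) = 34.
Column 4 needs 82; the known cells sum to 84, so (1,4) = -2.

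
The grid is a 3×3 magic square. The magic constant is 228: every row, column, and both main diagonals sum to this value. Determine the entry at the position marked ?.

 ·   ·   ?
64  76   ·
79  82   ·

73

Using row 2: 64 + 76 + ? → (2,3) = 228 − 140 = 88.
The remaining cell in row 3 is (3,3) = 228 − 161 = 67.
Column 1 must total 228; the given cells sum to 143, so (1,1) = 85.
The remaining cell in column 2 is (1,2) = 228 − 158 = 70.
Column 3 must total 228; the given cells sum to 155, so (1,3) = 73.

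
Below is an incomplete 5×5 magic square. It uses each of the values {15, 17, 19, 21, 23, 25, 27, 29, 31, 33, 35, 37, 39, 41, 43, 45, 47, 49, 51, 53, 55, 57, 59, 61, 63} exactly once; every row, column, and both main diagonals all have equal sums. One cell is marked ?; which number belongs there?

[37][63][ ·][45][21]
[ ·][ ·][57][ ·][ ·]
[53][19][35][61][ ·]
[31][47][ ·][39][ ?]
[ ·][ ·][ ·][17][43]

The 25 entries sum to 975, so each line sums to 975/5 = 195.
From row 1, 195 − (37 + 63 + 45 + 21) gives (1,3) = 29.
From row 3, 195 − (53 + 19 + 35 + 61) gives (3,5) = 27.
Column 4: 45 + 61 + 39 + 17 + ? = 195, so (2,4) = 33.
Main diagonal needs 195; the known cells sum to 154, so (2,2) = 41.
Anti-diagonal must total 195; the given cells sum to 136, so (5,1) = 59.
Column 1: 37 + 53 + 31 + 59 + ? = 195, so (2,1) = 15.
Column 2: 63 + 41 + 19 + 47 + ? = 195, so (5,2) = 25.
Using row 2: 15 + 41 + 57 + 33 + ? → (2,5) = 195 − 146 = 49.
Row 5 must total 195; the given cells sum to 144, so (5,3) = 51.
Column 3 must total 195; the given cells sum to 172, so (4,3) = 23.
Column 5 must total 195; the given cells sum to 140, so (4,5) = 55.

55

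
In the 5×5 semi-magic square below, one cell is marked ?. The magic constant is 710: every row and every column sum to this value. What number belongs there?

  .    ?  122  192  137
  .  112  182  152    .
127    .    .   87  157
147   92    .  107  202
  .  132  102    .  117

Using row 4: 147 + 92 + 107 + 202 + ? → (4,3) = 710 − 548 = 162.
Column 3 needs 710; the known cells sum to 568, so (3,3) = 142.
Column 4 needs 710; the known cells sum to 538, so (5,4) = 172.
Column 5 must total 710; the given cells sum to 613, so (2,5) = 97.
Row 2 must total 710; the given cells sum to 543, so (2,1) = 167.
Row 3 needs 710; the known cells sum to 513, so (3,2) = 197.
From row 5, 710 − (132 + 102 + 172 + 117) gives (5,1) = 187.
Column 1 must total 710; the given cells sum to 628, so (1,1) = 82.
Column 2 must total 710; the given cells sum to 533, so (1,2) = 177.

177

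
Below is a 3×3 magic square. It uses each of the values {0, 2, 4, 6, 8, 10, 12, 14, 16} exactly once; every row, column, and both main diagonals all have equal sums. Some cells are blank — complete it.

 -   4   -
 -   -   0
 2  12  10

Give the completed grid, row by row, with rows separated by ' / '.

6 4 14 / 16 8 0 / 2 12 10

The 9 entries sum to 72, so each line sums to 72/3 = 24.
The remaining cell in column 2 is (2,2) = 24 − 16 = 8.
Column 3 must total 24; the given cells sum to 10, so (1,3) = 14.
Main diagonal needs 24; the known cells sum to 18, so (1,1) = 6.
Using row 2: 8 + 0 + ? → (2,1) = 24 − 8 = 16.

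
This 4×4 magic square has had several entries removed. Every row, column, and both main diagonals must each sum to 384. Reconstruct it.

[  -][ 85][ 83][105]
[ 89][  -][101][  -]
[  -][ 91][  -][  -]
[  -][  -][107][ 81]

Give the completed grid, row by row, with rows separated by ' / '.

111 85 83 105 / 89 99 101 95 / 97 91 93 103 / 87 109 107 81

Row 1 needs 384; the known cells sum to 273, so (1,1) = 111.
Column 3 must total 384; the given cells sum to 291, so (3,3) = 93.
Main diagonal needs 384; the known cells sum to 285, so (2,2) = 99.
Anti-diagonal: 105 + 101 + 91 + ? = 384, so (4,1) = 87.
From row 2, 384 − (89 + 99 + 101) gives (2,4) = 95.
From row 4, 384 − (87 + 107 + 81) gives (4,2) = 109.
Using column 1: 111 + 89 + 87 + ? → (3,1) = 384 − 287 = 97.
The remaining cell in column 4 is (3,4) = 384 − 281 = 103.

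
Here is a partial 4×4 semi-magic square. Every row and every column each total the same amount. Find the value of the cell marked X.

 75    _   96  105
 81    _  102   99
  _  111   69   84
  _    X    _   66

93

Column 4 is complete and sums to 354; that is the magic constant.
Row 1: 75 + 96 + 105 + ? = 354, so (1,2) = 78.
Row 2 must total 354; the given cells sum to 282, so (2,2) = 72.
Using row 3: 111 + 69 + 84 + ? → (3,1) = 354 − 264 = 90.
From column 1, 354 − (75 + 81 + 90) gives (4,1) = 108.
Column 2 needs 354; the known cells sum to 261, so (4,2) = 93.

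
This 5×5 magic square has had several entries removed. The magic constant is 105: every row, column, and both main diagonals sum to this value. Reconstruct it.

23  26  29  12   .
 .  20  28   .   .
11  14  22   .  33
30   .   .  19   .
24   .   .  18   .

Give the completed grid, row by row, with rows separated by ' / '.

23 26 29 12 15 / 17 20 28 31 9 / 11 14 22 25 33 / 30 13 16 19 27 / 24 32 10 18 21

From row 1, 105 − (23 + 26 + 29 + 12) gives (1,5) = 15.
Row 3 must total 105; the given cells sum to 80, so (3,4) = 25.
Column 1 must total 105; the given cells sum to 88, so (2,1) = 17.
The remaining cell in column 4 is (2,4) = 105 − 74 = 31.
The remaining cell in main diagonal is (5,5) = 105 − 84 = 21.
From anti-diagonal, 105 − (15 + 31 + 22 + 24) gives (4,2) = 13.
Row 2 must total 105; the given cells sum to 96, so (2,5) = 9.
Column 2: 26 + 20 + 14 + 13 + ? = 105, so (5,2) = 32.
Column 5 must total 105; the given cells sum to 78, so (4,5) = 27.
Row 4 needs 105; the known cells sum to 89, so (4,3) = 16.
Row 5 must total 105; the given cells sum to 95, so (5,3) = 10.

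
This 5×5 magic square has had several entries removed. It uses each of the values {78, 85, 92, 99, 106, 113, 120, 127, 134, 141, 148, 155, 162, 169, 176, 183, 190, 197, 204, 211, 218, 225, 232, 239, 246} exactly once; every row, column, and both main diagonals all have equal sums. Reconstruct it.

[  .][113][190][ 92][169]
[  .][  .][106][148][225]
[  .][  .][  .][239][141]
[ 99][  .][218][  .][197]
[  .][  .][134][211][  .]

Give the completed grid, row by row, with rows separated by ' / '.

The 25 entries sum to 4050, so each line sums to 4050/5 = 810.
The remaining cell in row 1 is (1,1) = 810 − 564 = 246.
From column 3, 810 − (190 + 106 + 218 + 134) gives (3,3) = 162.
Column 4 needs 810; the known cells sum to 690, so (4,4) = 120.
From column 5, 810 − (169 + 225 + 141 + 197) gives (5,5) = 78.
From main diagonal, 810 − (246 + 162 + 120 + 78) gives (2,2) = 204.
The remaining cell in row 2 is (2,1) = 810 − 683 = 127.
Using row 4: 99 + 218 + 120 + 197 + ? → (4,2) = 810 − 634 = 176.
From anti-diagonal, 810 − (169 + 148 + 162 + 176) gives (5,1) = 155.
Row 5 needs 810; the known cells sum to 578, so (5,2) = 232.
Column 1 needs 810; the known cells sum to 627, so (3,1) = 183.
Using column 2: 113 + 204 + 176 + 232 + ? → (3,2) = 810 − 725 = 85.

246 113 190 92 169 / 127 204 106 148 225 / 183 85 162 239 141 / 99 176 218 120 197 / 155 232 134 211 78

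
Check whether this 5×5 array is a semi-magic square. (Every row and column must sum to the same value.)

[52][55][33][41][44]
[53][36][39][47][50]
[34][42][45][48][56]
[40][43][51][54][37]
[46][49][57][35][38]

Row 1: 52 + 55 + 33 + 41 + 44 = 225.
Row 2: 53 + 36 + 39 + 47 + 50 = 225.
Row 3: 34 + 42 + 45 + 48 + 56 = 225.
Row 4: 40 + 43 + 51 + 54 + 37 = 225.
Row 5: 46 + 49 + 57 + 35 + 38 = 225.
Column 1: 52 + 53 + 34 + 40 + 46 = 225.
Column 2: 55 + 36 + 42 + 43 + 49 = 225.
Column 3: 33 + 39 + 45 + 51 + 57 = 225.
Column 4: 41 + 47 + 48 + 54 + 35 = 225.
Column 5: 44 + 50 + 56 + 37 + 38 = 225.
All lines sum to 225.

Yes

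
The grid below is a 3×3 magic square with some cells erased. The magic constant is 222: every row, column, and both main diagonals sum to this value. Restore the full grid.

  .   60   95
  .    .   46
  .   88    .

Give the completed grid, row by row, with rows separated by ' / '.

67 60 95 / 102 74 46 / 53 88 81

The remaining cell in row 1 is (1,1) = 222 − 155 = 67.
The remaining cell in column 2 is (2,2) = 222 − 148 = 74.
The remaining cell in column 3 is (3,3) = 222 − 141 = 81.
The remaining cell in anti-diagonal is (3,1) = 222 − 169 = 53.
The remaining cell in row 2 is (2,1) = 222 − 120 = 102.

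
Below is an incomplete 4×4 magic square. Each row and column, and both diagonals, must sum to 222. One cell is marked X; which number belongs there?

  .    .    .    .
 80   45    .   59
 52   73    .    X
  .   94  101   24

31

Using row 2: 80 + 45 + 59 + ? → (2,3) = 222 − 184 = 38.
From row 4, 222 − (94 + 101 + 24) gives (4,1) = 3.
From column 1, 222 − (80 + 52 + 3) gives (1,1) = 87.
Using column 2: 45 + 73 + 94 + ? → (1,2) = 222 − 212 = 10.
Main diagonal must total 222; the given cells sum to 156, so (3,3) = 66.
The remaining cell in anti-diagonal is (1,4) = 222 − 114 = 108.
Row 1: 87 + 10 + 108 + ? = 222, so (1,3) = 17.
Using row 3: 52 + 73 + 66 + ? → (3,4) = 222 − 191 = 31.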